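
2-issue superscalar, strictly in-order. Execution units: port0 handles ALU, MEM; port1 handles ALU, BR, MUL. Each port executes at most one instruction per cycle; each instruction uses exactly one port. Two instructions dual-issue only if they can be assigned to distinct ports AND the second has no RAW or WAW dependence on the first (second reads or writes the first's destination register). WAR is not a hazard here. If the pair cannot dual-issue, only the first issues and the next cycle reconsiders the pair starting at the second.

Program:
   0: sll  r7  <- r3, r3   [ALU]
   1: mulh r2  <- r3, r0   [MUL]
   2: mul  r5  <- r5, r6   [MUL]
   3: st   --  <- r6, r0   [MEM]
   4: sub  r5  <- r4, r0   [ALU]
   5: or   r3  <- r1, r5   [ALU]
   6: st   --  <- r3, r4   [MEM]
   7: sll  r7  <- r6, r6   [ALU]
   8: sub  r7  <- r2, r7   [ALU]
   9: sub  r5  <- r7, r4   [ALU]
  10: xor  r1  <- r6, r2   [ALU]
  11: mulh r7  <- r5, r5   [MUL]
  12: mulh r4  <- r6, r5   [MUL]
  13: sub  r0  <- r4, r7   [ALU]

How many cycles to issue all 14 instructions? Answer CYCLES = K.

0. sll.ALU;mulh.MUL @i0/i1  | pair
1. mul.MUL;st.MEM @i2/i3  | pair
2. sub.ALU @i4  | RAW r5
3. or.ALU @i5  | RAW r3
4. st.MEM;sll.ALU @i6/i7  | pair
5. sub.ALU @i8  | RAW r7
6. sub.ALU;xor.ALU @i9/i10  | pair
7. mulh.MUL @i11  | no-port MUL/MUL
8. mulh.MUL @i12  | RAW r4
9. sub.ALU @i13  | tail

CYCLES = 10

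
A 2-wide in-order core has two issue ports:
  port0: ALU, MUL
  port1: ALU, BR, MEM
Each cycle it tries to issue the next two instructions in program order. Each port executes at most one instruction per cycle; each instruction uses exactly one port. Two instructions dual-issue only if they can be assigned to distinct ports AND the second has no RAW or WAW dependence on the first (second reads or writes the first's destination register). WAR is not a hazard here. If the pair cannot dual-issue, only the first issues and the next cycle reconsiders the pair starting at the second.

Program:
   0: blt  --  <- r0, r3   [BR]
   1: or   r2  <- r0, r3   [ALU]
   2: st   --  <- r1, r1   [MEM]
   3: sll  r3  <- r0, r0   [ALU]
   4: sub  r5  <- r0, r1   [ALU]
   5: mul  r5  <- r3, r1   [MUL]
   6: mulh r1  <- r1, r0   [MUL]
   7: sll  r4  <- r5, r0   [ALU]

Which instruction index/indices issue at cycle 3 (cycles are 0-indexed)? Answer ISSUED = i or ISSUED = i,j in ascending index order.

ISSUED = 5

#0 head=0: blt/or i0,i1 dual
#1 head=2: st/sll i2,i3 dual
#2 head=4: sub i4 WAW r5
#3 head=5: mul i5 no-port MUL/MUL
#4 head=6: mulh/sll i6,i7 dual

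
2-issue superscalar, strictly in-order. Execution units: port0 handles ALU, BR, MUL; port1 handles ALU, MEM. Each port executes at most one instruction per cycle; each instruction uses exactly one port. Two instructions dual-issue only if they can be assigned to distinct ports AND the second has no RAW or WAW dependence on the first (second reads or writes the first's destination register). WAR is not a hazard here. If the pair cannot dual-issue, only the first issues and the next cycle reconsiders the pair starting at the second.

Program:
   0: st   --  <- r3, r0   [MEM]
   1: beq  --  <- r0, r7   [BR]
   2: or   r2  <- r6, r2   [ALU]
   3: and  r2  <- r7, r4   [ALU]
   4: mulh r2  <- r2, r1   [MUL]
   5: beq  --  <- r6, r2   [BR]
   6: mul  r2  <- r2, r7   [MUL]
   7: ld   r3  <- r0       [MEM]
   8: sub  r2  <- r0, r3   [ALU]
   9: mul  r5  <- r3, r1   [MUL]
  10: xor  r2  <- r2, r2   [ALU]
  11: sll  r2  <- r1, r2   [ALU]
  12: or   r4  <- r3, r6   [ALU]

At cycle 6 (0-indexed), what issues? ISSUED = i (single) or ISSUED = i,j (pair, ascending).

c0: i0&i1 st+beq  2-wide
c1: i2 or  WAW r2
c2: i3 and  RAW+WAW r2
c3: i4 mulh  no-port MUL/BR
c4: i5 beq  no-port BR/MUL
c5: i6&i7 mul+ld  2-wide
c6: i8&i9 sub+mul  2-wide
c7: i10 xor  RAW+WAW r2
c8: i11&i12 sll+or  2-wide

ISSUED = 8,9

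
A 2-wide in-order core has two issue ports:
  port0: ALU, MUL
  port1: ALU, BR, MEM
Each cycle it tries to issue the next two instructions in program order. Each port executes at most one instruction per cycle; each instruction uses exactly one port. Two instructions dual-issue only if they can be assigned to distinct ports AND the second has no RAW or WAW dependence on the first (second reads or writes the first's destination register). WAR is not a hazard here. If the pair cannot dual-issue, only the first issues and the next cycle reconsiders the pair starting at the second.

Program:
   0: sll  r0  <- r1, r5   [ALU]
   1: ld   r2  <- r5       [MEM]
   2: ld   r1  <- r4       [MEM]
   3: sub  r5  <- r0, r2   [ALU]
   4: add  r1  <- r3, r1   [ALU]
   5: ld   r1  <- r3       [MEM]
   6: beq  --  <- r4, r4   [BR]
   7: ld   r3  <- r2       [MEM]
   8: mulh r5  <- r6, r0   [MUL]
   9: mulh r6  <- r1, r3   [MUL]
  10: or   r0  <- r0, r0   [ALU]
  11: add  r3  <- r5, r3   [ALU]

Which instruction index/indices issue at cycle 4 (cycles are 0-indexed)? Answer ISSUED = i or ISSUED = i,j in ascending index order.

ISSUED = 6

#0 head=0: sll+ld i0,i1 dual
#1 head=2: ld+sub i2,i3 dual
#2 head=4: add i4 WAW r1
#3 head=5: ld i5 no-port MEM/BR
#4 head=6: beq i6 no-port BR/MEM
#5 head=7: ld+mulh i7,i8 dual
#6 head=9: mulh+or i9,i10 dual
#7 head=11: add i11 tail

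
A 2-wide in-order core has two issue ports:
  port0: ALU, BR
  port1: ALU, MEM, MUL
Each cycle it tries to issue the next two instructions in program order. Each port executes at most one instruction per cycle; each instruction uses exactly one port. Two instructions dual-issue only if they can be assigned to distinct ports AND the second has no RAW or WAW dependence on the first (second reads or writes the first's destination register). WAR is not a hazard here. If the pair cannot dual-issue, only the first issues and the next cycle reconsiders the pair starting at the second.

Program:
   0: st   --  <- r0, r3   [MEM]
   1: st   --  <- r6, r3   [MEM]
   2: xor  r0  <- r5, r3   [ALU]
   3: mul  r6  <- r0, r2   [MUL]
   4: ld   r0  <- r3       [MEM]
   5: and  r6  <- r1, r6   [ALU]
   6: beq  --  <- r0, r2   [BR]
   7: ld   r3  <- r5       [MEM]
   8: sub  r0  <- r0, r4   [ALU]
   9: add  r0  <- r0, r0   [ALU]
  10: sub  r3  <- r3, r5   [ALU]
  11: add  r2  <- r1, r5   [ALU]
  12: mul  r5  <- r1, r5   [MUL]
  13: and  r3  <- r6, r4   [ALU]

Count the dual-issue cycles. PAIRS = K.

PAIRS = 5

c0: i0 st  no-port MEM/MEM
c1: i1/i2 st;xor  pair
c2: i3 mul  no-port MUL/MEM
c3: i4/i5 ld;and  pair
c4: i6/i7 beq;ld  pair
c5: i8 sub  RAW+WAW r0
c6: i9/i10 add;sub  pair
c7: i11/i12 add;mul  pair
c8: i13 and  tail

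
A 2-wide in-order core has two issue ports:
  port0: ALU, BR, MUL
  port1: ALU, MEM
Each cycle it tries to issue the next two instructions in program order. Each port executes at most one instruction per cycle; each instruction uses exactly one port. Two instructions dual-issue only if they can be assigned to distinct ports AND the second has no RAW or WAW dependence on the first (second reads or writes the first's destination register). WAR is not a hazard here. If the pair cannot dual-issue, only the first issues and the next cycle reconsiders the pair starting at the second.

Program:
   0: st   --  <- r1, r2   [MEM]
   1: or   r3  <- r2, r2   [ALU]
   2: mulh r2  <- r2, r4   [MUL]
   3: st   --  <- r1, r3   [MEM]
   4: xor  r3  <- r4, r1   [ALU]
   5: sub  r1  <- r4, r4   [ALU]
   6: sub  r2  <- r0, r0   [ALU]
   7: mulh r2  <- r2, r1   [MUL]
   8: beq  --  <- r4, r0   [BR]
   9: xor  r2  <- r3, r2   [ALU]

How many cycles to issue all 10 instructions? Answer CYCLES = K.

CYCLES = 6

[0] i0&i1  st.MEM/or.ALU  -- pair
[1] i2&i3  mulh.MUL/st.MEM  -- pair
[2] i4&i5  xor.ALU/sub.ALU  -- pair
[3] i6  sub.ALU  -- RAW+WAW r2
[4] i7  mulh.MUL  -- no-port MUL/BR
[5] i8&i9  beq.BR/xor.ALU  -- pair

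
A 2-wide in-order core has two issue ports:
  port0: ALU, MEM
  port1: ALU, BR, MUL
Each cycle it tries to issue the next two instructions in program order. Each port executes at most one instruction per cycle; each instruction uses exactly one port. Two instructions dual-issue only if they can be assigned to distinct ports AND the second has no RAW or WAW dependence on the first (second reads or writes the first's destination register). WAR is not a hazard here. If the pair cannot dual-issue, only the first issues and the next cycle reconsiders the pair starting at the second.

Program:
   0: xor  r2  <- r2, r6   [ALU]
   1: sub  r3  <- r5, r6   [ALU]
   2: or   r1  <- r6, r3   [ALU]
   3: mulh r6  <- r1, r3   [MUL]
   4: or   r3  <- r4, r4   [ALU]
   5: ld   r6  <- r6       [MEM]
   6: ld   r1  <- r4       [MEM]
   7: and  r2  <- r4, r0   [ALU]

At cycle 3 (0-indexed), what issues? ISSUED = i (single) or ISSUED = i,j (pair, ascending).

ISSUED = 5

t=0 i0,i1:xor.ALU;sub.ALU ; pair
t=1 i2:or.ALU ; RAW r1
t=2 i3,i4:mulh.MUL;or.ALU ; pair
t=3 i5:ld.MEM ; no-port MEM/MEM
t=4 i6,i7:ld.MEM;and.ALU ; pair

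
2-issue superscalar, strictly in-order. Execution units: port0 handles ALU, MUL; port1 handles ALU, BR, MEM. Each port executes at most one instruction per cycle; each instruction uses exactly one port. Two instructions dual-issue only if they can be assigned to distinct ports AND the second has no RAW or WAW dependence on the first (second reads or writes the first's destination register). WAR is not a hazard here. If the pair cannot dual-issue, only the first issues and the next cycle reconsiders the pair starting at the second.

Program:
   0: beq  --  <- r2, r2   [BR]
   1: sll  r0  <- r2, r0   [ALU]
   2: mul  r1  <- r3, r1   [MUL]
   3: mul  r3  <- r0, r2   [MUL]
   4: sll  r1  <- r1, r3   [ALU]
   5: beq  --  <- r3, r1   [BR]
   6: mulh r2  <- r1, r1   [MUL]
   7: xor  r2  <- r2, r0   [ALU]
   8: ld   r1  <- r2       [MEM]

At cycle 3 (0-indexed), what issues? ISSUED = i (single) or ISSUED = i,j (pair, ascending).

t=0 i0/i1:beq.BR/sll.ALU ; 2-wide
t=1 i2:mul.MUL ; no-port MUL/MUL
t=2 i3:mul.MUL ; RAW r3
t=3 i4:sll.ALU ; RAW r1
t=4 i5/i6:beq.BR/mulh.MUL ; 2-wide
t=5 i7:xor.ALU ; RAW r2
t=6 i8:ld.MEM ; tail

ISSUED = 4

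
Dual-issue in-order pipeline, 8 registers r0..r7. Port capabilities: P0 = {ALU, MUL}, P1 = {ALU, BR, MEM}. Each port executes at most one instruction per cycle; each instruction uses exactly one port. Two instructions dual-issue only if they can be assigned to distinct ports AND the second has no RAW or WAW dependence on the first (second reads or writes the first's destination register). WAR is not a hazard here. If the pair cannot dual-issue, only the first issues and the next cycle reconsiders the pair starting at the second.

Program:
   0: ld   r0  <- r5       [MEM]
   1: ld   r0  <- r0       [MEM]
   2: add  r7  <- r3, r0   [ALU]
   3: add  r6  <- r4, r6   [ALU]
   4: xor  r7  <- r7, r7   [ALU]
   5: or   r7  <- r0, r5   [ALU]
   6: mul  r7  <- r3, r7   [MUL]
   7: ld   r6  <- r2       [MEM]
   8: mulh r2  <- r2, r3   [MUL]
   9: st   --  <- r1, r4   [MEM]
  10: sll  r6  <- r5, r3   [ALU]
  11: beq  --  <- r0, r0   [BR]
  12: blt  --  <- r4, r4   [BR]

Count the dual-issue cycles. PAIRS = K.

#0 head=0: ld i0 no-port MEM/MEM
#1 head=1: ld i1 RAW r0
#2 head=2: add add i2,i3 dual
#3 head=4: xor i4 WAW r7
#4 head=5: or i5 RAW+WAW r7
#5 head=6: mul ld i6,i7 dual
#6 head=8: mulh st i8,i9 dual
#7 head=10: sll beq i10,i11 dual
#8 head=12: blt i12 tail

PAIRS = 4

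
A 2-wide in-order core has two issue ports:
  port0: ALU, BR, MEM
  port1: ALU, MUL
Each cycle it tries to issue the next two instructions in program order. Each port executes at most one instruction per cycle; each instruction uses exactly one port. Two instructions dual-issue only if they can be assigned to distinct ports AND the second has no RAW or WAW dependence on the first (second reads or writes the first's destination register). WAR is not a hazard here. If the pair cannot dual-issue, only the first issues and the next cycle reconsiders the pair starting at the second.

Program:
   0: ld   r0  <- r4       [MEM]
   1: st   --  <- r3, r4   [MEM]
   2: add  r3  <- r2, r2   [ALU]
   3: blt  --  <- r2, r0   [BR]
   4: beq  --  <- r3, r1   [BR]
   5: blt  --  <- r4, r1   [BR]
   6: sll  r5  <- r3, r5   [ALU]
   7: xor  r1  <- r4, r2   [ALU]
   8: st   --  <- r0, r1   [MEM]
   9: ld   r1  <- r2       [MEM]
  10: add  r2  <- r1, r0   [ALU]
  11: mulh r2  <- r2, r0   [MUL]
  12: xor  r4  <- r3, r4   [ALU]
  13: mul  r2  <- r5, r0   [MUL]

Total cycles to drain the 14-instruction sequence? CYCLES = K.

CYCLES = 11

c0: i0 ld.MEM  no-port MEM/MEM
c1: i1+i2 st.MEM/add.ALU  2-wide
c2: i3 blt.BR  no-port BR/BR
c3: i4 beq.BR  no-port BR/BR
c4: i5+i6 blt.BR/sll.ALU  2-wide
c5: i7 xor.ALU  RAW r1
c6: i8 st.MEM  no-port MEM/MEM
c7: i9 ld.MEM  RAW r1
c8: i10 add.ALU  RAW+WAW r2
c9: i11+i12 mulh.MUL/xor.ALU  2-wide
c10: i13 mul.MUL  tail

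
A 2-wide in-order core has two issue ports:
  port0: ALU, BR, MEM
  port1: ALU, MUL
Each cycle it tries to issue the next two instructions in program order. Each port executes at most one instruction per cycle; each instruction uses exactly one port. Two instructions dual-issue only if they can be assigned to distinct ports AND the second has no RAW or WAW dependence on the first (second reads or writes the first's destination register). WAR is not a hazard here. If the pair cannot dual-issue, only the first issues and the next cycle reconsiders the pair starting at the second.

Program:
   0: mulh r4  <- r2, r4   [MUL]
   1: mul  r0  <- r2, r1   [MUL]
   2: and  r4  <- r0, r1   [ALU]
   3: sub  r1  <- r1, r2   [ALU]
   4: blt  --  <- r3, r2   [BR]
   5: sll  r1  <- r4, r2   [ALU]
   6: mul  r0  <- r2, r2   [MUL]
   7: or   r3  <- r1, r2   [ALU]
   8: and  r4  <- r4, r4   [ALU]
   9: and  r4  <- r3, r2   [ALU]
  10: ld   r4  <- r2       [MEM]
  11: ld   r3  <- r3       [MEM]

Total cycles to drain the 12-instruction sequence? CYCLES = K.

  cy0 -> i0 (mulh) no-port MUL/MUL
  cy1 -> i1 (mul) RAW r0
  cy2 -> i2&i3 (and sub) dual
  cy3 -> i4&i5 (blt sll) dual
  cy4 -> i6&i7 (mul or) dual
  cy5 -> i8 (and) WAW r4
  cy6 -> i9 (and) WAW r4
  cy7 -> i10 (ld) no-port MEM/MEM
  cy8 -> i11 (ld) tail

CYCLES = 9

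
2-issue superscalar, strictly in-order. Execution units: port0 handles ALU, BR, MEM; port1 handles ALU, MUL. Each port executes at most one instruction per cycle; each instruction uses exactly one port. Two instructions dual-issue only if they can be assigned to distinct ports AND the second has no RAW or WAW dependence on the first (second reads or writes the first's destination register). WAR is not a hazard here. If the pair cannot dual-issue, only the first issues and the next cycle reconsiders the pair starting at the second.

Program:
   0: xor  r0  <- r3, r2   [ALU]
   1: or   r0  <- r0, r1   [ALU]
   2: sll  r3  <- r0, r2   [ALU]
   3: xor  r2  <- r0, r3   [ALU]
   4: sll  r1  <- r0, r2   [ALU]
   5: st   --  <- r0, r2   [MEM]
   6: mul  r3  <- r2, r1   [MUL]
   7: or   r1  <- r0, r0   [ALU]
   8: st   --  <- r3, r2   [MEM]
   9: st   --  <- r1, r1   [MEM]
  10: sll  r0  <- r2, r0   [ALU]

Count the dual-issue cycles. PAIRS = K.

PAIRS = 3

0. xor.ALU @i0  | RAW+WAW r0
1. or.ALU @i1  | RAW r0
2. sll.ALU @i2  | RAW r3
3. xor.ALU @i3  | RAW r2
4. sll.ALU;st.MEM @i4&i5  | pair
5. mul.MUL;or.ALU @i6&i7  | pair
6. st.MEM @i8  | no-port MEM/MEM
7. st.MEM;sll.ALU @i9&i10  | pair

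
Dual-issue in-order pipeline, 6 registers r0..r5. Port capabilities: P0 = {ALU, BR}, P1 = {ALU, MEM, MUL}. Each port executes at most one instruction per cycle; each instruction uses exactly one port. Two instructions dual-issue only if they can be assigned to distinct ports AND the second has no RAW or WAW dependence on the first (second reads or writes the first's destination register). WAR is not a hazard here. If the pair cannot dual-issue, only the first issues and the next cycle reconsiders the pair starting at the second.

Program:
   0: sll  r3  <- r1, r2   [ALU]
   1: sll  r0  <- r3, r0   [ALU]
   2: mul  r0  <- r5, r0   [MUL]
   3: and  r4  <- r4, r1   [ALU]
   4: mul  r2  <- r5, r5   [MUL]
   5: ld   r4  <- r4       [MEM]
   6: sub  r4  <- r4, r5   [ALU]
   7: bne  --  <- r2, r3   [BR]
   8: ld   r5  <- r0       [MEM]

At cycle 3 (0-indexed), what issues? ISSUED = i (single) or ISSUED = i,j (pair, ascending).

ISSUED = 4

t=0 i0:sll ; RAW r3
t=1 i1:sll ; RAW+WAW r0
t=2 i2/i3:mul/and ; dual
t=3 i4:mul ; no-port MUL/MEM
t=4 i5:ld ; RAW+WAW r4
t=5 i6/i7:sub/bne ; dual
t=6 i8:ld ; tail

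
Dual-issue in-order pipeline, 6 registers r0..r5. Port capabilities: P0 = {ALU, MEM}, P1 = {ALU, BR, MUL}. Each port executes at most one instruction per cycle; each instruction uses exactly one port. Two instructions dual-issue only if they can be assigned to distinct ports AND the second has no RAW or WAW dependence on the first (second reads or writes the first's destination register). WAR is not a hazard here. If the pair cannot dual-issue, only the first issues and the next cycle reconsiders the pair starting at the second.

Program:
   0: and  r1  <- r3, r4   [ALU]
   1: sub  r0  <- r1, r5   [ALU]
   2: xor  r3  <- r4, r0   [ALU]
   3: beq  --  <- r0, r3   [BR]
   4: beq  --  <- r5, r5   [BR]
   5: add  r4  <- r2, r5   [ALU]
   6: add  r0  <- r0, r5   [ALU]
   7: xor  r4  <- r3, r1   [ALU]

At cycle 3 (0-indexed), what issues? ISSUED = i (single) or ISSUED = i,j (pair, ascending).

t=0 i0:and ; RAW r1
t=1 i1:sub ; RAW r0
t=2 i2:xor ; RAW r3
t=3 i3:beq ; no-port BR/BR
t=4 i4,i5:beq/add ; pair
t=5 i6,i7:add/xor ; pair

ISSUED = 3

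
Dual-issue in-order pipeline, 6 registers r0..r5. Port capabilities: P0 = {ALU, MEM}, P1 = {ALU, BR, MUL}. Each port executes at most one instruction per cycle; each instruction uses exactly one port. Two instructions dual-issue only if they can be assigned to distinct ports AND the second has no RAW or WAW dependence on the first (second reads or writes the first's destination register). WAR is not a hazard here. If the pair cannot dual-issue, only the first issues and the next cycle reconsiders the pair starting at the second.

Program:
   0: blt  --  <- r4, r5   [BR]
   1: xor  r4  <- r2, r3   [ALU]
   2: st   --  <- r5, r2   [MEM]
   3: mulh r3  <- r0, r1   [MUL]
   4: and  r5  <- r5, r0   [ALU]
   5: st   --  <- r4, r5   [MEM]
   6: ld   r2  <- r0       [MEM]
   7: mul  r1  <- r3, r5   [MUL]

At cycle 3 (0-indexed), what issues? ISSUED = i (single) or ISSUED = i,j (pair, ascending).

ISSUED = 5

#0 head=0: blt+xor i0/i1 pair
#1 head=2: st+mulh i2/i3 pair
#2 head=4: and i4 RAW r5
#3 head=5: st i5 no-port MEM/MEM
#4 head=6: ld+mul i6/i7 pair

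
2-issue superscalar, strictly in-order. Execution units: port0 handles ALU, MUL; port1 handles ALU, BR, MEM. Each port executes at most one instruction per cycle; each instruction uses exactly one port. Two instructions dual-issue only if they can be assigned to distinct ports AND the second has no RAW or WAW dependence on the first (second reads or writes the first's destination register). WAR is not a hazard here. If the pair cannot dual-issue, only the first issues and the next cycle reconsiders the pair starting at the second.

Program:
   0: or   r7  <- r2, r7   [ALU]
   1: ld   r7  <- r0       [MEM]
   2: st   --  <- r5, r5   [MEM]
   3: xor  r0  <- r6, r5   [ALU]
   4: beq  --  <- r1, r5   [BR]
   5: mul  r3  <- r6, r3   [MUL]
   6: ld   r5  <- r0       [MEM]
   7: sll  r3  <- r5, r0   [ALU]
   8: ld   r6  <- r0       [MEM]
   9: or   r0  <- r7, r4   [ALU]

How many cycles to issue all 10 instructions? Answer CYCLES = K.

t=0 i0:or.ALU ; WAW r7
t=1 i1:ld.MEM ; no-port MEM/MEM
t=2 i2+i3:st.MEM;xor.ALU ; pair
t=3 i4+i5:beq.BR;mul.MUL ; pair
t=4 i6:ld.MEM ; RAW r5
t=5 i7+i8:sll.ALU;ld.MEM ; pair
t=6 i9:or.ALU ; tail

CYCLES = 7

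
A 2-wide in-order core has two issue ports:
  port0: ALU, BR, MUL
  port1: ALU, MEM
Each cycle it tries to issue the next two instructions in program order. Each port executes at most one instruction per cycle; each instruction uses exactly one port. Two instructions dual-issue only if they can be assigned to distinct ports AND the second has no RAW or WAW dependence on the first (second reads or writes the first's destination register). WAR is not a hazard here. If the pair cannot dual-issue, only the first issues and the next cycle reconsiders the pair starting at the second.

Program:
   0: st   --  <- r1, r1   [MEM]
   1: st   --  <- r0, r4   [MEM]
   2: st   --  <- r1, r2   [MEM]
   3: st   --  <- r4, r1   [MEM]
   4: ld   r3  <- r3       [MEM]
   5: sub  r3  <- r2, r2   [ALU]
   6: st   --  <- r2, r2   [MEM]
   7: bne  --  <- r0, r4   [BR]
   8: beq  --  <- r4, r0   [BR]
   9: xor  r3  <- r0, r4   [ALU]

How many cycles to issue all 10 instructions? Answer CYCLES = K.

#0 head=0: st i0 no-port MEM/MEM
#1 head=1: st i1 no-port MEM/MEM
#2 head=2: st i2 no-port MEM/MEM
#3 head=3: st i3 no-port MEM/MEM
#4 head=4: ld i4 WAW r3
#5 head=5: sub+st i5,i6 2-wide
#6 head=7: bne i7 no-port BR/BR
#7 head=8: beq+xor i8,i9 2-wide

CYCLES = 8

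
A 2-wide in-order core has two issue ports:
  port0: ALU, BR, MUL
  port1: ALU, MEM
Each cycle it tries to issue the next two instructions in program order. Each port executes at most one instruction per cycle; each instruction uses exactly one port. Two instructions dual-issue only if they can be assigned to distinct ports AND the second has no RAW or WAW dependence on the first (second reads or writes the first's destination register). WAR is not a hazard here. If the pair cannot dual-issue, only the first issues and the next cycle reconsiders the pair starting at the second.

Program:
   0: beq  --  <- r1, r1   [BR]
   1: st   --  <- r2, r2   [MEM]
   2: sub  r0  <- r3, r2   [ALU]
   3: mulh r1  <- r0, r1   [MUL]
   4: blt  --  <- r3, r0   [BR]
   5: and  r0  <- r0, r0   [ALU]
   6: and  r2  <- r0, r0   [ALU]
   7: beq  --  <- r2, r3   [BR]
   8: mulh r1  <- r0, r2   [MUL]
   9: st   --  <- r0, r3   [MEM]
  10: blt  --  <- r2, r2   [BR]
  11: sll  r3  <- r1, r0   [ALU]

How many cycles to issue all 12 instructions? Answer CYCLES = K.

#0 head=0: beq+st i0+i1 pair
#1 head=2: sub i2 RAW r0
#2 head=3: mulh i3 no-port MUL/BR
#3 head=4: blt+and i4+i5 pair
#4 head=6: and i6 RAW r2
#5 head=7: beq i7 no-port BR/MUL
#6 head=8: mulh+st i8+i9 pair
#7 head=10: blt+sll i10+i11 pair

CYCLES = 8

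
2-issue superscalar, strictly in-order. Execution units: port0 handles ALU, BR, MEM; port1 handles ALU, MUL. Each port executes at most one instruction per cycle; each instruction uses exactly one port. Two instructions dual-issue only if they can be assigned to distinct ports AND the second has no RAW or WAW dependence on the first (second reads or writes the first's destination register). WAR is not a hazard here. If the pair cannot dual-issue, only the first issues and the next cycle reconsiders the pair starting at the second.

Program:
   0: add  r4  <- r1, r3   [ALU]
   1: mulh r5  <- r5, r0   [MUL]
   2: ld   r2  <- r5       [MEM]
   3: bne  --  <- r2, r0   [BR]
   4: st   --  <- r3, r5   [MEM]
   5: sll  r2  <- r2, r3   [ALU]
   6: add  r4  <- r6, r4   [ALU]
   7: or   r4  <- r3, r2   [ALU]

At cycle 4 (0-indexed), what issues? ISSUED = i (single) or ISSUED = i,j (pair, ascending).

ISSUED = 6

c0: i0,i1 add/mulh  dual
c1: i2 ld  no-port MEM/BR
c2: i3 bne  no-port BR/MEM
c3: i4,i5 st/sll  dual
c4: i6 add  WAW r4
c5: i7 or  tail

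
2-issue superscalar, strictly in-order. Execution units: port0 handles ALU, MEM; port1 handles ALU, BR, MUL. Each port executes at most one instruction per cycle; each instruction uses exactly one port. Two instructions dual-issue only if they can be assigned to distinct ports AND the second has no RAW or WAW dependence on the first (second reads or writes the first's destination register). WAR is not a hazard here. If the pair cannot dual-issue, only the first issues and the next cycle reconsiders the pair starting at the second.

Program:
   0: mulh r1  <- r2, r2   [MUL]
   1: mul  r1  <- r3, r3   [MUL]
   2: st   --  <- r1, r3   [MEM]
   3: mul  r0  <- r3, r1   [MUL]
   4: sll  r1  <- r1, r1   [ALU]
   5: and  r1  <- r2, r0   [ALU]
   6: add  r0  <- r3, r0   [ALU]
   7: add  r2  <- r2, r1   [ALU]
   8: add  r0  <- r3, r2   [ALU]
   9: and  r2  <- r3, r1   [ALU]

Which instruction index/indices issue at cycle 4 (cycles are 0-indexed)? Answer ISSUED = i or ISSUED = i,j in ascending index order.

#0 head=0: mulh.MUL i0 no-port MUL/MUL
#1 head=1: mul.MUL i1 RAW r1
#2 head=2: st.MEM mul.MUL i2+i3 2-wide
#3 head=4: sll.ALU i4 WAW r1
#4 head=5: and.ALU add.ALU i5+i6 2-wide
#5 head=7: add.ALU i7 RAW r2
#6 head=8: add.ALU and.ALU i8+i9 2-wide

ISSUED = 5,6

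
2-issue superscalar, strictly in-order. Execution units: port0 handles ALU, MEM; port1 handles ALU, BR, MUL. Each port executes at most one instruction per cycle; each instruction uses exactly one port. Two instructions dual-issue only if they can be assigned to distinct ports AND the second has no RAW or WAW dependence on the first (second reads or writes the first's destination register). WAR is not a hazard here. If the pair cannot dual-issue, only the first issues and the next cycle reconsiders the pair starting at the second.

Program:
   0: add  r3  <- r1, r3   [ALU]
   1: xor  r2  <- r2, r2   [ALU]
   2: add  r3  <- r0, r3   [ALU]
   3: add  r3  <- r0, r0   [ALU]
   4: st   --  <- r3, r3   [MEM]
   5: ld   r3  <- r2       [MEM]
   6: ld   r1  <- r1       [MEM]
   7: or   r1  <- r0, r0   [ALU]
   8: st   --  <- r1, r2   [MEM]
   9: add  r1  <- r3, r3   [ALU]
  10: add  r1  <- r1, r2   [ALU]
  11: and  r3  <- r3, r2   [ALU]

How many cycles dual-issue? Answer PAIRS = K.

PAIRS = 3

[0] i0&i1  add.ALU xor.ALU  -- 2-wide
[1] i2  add.ALU  -- WAW r3
[2] i3  add.ALU  -- RAW r3
[3] i4  st.MEM  -- no-port MEM/MEM
[4] i5  ld.MEM  -- no-port MEM/MEM
[5] i6  ld.MEM  -- WAW r1
[6] i7  or.ALU  -- RAW r1
[7] i8&i9  st.MEM add.ALU  -- 2-wide
[8] i10&i11  add.ALU and.ALU  -- 2-wide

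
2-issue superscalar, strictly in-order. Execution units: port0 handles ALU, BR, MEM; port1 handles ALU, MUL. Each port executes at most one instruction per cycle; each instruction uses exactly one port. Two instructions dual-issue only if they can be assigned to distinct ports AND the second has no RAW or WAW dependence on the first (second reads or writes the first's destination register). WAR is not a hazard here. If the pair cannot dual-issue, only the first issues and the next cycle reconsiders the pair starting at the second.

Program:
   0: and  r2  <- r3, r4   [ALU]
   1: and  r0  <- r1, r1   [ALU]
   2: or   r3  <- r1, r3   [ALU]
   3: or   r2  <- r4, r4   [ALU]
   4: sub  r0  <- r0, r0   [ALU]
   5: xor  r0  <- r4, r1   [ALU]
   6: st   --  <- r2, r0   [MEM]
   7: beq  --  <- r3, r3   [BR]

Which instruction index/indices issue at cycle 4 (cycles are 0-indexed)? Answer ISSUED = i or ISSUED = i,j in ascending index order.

ISSUED = 6

c0: i0/i1 and.ALU+and.ALU  dual
c1: i2/i3 or.ALU+or.ALU  dual
c2: i4 sub.ALU  WAW r0
c3: i5 xor.ALU  RAW r0
c4: i6 st.MEM  no-port MEM/BR
c5: i7 beq.BR  tail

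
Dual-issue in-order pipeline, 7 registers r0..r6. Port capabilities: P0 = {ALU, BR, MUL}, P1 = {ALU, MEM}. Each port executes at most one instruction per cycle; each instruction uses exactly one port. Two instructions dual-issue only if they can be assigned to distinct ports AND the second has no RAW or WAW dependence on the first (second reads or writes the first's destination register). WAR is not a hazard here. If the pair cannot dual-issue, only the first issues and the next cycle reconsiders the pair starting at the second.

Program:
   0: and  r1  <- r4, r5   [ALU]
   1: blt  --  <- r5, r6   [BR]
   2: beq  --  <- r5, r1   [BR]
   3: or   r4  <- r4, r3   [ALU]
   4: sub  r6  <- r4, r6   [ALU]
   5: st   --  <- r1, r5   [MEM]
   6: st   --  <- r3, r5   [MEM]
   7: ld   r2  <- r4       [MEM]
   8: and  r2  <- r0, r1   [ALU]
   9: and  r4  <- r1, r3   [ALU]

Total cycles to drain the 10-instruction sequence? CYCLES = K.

#0 head=0: and+blt i0/i1 2-wide
#1 head=2: beq+or i2/i3 2-wide
#2 head=4: sub+st i4/i5 2-wide
#3 head=6: st i6 no-port MEM/MEM
#4 head=7: ld i7 WAW r2
#5 head=8: and+and i8/i9 2-wide

CYCLES = 6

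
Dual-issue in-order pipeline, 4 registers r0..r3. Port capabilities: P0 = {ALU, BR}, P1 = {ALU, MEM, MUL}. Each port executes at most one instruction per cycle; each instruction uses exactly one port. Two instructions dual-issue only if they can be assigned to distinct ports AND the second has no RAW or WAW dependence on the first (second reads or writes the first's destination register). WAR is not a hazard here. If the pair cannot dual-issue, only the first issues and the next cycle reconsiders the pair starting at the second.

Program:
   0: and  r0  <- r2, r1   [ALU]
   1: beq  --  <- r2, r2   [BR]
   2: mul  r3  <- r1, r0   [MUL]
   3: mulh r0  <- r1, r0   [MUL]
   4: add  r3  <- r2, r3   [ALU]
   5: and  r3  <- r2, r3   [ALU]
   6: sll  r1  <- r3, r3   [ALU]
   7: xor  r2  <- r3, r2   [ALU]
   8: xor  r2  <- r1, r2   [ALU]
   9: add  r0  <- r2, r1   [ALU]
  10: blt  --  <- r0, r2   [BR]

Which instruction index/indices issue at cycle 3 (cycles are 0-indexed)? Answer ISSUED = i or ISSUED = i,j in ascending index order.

t=0 i0/i1:and+beq ; pair
t=1 i2:mul ; no-port MUL/MUL
t=2 i3/i4:mulh+add ; pair
t=3 i5:and ; RAW r3
t=4 i6/i7:sll+xor ; pair
t=5 i8:xor ; RAW r2
t=6 i9:add ; RAW r0
t=7 i10:blt ; tail

ISSUED = 5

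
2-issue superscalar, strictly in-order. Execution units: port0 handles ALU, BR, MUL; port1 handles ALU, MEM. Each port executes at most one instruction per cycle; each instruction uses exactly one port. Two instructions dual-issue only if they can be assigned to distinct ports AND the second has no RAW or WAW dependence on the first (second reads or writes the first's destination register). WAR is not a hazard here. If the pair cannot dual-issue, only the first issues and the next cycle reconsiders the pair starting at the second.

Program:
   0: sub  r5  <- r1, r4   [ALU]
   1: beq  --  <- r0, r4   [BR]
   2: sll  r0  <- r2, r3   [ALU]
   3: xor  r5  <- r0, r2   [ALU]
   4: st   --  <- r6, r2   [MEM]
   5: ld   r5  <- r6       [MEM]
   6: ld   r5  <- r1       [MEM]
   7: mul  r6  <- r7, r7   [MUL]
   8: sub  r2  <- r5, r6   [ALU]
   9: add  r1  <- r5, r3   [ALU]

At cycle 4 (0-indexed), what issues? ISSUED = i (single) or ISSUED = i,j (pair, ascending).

ISSUED = 6,7

#0 head=0: sub.ALU+beq.BR i0,i1 dual
#1 head=2: sll.ALU i2 RAW r0
#2 head=3: xor.ALU+st.MEM i3,i4 dual
#3 head=5: ld.MEM i5 no-port MEM/MEM
#4 head=6: ld.MEM+mul.MUL i6,i7 dual
#5 head=8: sub.ALU+add.ALU i8,i9 dual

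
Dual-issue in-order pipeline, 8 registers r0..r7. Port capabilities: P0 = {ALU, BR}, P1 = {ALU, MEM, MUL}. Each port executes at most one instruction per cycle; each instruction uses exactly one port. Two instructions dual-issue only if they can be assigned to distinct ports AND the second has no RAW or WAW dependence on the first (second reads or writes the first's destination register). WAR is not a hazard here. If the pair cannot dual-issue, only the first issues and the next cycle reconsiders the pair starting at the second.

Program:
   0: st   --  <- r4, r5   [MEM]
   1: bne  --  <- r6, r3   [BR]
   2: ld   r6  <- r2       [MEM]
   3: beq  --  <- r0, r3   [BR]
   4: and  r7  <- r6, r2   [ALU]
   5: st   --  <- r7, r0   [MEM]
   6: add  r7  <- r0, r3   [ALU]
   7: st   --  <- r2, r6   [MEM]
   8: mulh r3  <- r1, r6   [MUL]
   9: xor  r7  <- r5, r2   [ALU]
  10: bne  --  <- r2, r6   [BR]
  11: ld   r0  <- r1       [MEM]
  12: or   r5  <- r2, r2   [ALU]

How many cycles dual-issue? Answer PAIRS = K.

PAIRS = 5

t=0 i0/i1:st.MEM bne.BR ; dual
t=1 i2/i3:ld.MEM beq.BR ; dual
t=2 i4:and.ALU ; RAW r7
t=3 i5/i6:st.MEM add.ALU ; dual
t=4 i7:st.MEM ; no-port MEM/MUL
t=5 i8/i9:mulh.MUL xor.ALU ; dual
t=6 i10/i11:bne.BR ld.MEM ; dual
t=7 i12:or.ALU ; tail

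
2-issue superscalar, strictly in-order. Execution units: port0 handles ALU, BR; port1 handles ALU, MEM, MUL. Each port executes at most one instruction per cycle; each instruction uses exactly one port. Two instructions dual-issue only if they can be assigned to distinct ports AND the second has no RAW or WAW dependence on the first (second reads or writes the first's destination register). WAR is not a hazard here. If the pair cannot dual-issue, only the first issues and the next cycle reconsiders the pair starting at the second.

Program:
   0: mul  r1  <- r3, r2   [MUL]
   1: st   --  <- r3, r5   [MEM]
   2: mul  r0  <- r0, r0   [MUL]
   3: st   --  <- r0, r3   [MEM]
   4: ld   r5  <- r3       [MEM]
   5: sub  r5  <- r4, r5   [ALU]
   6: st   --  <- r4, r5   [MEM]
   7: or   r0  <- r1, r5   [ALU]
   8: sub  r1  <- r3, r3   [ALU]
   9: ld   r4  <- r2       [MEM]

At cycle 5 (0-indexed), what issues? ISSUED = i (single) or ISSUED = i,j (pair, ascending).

ISSUED = 5

c0: i0 mul.MUL  no-port MUL/MEM
c1: i1 st.MEM  no-port MEM/MUL
c2: i2 mul.MUL  no-port MUL/MEM
c3: i3 st.MEM  no-port MEM/MEM
c4: i4 ld.MEM  RAW+WAW r5
c5: i5 sub.ALU  RAW r5
c6: i6&i7 st.MEM or.ALU  pair
c7: i8&i9 sub.ALU ld.MEM  pair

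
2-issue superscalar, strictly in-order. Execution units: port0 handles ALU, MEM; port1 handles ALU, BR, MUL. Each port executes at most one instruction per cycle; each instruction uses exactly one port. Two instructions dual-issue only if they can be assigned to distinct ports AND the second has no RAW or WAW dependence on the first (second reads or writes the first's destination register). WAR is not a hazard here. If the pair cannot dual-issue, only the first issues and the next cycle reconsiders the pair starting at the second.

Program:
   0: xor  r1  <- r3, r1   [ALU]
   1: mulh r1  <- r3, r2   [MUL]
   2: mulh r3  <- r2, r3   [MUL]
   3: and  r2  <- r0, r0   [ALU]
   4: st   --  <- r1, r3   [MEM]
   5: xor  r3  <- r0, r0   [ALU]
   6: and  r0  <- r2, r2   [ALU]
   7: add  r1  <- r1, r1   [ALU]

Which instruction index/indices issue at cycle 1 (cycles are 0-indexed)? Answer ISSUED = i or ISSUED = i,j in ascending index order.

ISSUED = 1

  cy0 -> i0 (xor) WAW r1
  cy1 -> i1 (mulh) no-port MUL/MUL
  cy2 -> i2/i3 (mulh/and) dual
  cy3 -> i4/i5 (st/xor) dual
  cy4 -> i6/i7 (and/add) dual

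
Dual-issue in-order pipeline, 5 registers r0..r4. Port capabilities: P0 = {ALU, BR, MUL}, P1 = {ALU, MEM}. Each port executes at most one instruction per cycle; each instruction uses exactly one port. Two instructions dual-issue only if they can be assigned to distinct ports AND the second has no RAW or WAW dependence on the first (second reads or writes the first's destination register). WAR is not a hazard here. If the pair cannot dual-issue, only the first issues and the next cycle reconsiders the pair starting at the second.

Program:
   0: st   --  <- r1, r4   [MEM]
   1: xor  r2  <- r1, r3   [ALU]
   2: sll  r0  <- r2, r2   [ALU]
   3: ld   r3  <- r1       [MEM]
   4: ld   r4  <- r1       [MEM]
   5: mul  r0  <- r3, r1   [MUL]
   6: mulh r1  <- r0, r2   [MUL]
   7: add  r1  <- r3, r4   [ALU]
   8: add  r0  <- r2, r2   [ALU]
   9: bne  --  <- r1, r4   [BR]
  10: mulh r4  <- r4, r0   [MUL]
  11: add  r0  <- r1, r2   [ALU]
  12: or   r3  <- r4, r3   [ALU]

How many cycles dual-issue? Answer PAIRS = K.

0. st.MEM xor.ALU @i0/i1  | pair
1. sll.ALU ld.MEM @i2/i3  | pair
2. ld.MEM mul.MUL @i4/i5  | pair
3. mulh.MUL @i6  | WAW r1
4. add.ALU add.ALU @i7/i8  | pair
5. bne.BR @i9  | no-port BR/MUL
6. mulh.MUL add.ALU @i10/i11  | pair
7. or.ALU @i12  | tail

PAIRS = 5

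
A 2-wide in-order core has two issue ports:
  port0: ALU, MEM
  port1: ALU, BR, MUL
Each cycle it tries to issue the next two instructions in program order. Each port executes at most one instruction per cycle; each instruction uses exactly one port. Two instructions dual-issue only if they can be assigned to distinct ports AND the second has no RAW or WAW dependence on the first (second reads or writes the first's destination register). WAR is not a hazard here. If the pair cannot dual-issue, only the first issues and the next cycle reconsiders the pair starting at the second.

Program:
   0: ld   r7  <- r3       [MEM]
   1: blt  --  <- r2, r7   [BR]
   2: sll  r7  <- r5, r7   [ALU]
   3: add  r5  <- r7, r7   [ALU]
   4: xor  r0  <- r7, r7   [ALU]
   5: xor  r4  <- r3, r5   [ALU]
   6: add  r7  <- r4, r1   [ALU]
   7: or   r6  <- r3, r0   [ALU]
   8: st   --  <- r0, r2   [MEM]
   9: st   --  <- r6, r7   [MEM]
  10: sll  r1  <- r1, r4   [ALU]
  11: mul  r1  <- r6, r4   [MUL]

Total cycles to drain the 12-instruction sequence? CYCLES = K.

0. ld.MEM @i0  | RAW r7
1. blt.BR sll.ALU @i1+i2  | pair
2. add.ALU xor.ALU @i3+i4  | pair
3. xor.ALU @i5  | RAW r4
4. add.ALU or.ALU @i6+i7  | pair
5. st.MEM @i8  | no-port MEM/MEM
6. st.MEM sll.ALU @i9+i10  | pair
7. mul.MUL @i11  | tail

CYCLES = 8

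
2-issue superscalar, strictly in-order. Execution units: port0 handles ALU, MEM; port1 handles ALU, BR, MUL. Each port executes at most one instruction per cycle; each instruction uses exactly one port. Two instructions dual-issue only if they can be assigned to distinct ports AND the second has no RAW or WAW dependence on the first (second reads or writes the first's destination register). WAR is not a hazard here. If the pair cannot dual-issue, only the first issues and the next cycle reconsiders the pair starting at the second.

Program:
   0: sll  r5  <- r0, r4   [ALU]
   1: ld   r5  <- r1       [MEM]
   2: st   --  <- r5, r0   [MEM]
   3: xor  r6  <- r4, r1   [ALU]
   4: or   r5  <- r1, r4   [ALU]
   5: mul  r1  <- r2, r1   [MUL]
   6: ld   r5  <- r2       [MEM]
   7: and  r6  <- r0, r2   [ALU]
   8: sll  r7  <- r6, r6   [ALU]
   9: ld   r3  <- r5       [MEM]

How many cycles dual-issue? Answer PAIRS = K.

PAIRS = 4

  cy0 -> i0 (sll) WAW r5
  cy1 -> i1 (ld) no-port MEM/MEM
  cy2 -> i2,i3 (st xor) dual
  cy3 -> i4,i5 (or mul) dual
  cy4 -> i6,i7 (ld and) dual
  cy5 -> i8,i9 (sll ld) dual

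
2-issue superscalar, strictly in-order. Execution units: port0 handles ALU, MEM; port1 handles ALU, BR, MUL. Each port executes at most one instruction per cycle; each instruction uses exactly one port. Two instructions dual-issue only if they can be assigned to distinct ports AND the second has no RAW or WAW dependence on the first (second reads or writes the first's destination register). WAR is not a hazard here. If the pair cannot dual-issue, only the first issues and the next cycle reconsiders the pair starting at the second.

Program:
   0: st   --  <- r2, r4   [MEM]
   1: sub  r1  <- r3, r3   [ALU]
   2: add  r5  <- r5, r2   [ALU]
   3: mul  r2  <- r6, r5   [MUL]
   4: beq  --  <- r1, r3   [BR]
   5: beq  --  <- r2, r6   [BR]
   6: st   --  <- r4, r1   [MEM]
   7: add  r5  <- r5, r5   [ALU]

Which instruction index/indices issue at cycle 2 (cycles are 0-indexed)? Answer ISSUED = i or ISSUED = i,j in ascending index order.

ISSUED = 3

#0 head=0: st.MEM+sub.ALU i0+i1 2-wide
#1 head=2: add.ALU i2 RAW r5
#2 head=3: mul.MUL i3 no-port MUL/BR
#3 head=4: beq.BR i4 no-port BR/BR
#4 head=5: beq.BR+st.MEM i5+i6 2-wide
#5 head=7: add.ALU i7 tail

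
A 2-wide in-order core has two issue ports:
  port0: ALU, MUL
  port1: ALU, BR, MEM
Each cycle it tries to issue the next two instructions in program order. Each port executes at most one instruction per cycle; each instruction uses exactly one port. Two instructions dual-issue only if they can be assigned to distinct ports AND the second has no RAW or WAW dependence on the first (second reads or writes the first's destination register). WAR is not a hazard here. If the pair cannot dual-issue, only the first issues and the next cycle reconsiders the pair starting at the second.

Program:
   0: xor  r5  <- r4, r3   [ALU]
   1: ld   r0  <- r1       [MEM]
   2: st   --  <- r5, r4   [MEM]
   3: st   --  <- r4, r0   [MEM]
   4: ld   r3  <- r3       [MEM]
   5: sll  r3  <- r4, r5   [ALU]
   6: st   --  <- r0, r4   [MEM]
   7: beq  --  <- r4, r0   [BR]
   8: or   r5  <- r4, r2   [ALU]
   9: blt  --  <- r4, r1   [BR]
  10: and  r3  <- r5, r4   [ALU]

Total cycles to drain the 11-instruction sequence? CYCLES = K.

CYCLES = 7

[0] i0+i1  xor/ld  -- pair
[1] i2  st  -- no-port MEM/MEM
[2] i3  st  -- no-port MEM/MEM
[3] i4  ld  -- WAW r3
[4] i5+i6  sll/st  -- pair
[5] i7+i8  beq/or  -- pair
[6] i9+i10  blt/and  -- pair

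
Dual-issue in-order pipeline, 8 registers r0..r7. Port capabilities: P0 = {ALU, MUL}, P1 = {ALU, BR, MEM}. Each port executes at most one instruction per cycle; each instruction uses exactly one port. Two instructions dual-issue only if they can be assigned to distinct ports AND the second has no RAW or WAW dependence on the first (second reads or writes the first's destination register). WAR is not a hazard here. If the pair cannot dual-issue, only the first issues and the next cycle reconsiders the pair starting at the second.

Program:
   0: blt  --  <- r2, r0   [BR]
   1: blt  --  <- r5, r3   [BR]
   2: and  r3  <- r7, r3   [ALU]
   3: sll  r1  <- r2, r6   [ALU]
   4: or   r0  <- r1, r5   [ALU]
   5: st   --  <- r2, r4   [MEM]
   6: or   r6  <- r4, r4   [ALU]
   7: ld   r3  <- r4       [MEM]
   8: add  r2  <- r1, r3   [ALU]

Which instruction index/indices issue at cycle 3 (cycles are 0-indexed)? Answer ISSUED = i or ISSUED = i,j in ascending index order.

ISSUED = 4,5

[0] i0  blt.BR  -- no-port BR/BR
[1] i1&i2  blt.BR;and.ALU  -- pair
[2] i3  sll.ALU  -- RAW r1
[3] i4&i5  or.ALU;st.MEM  -- pair
[4] i6&i7  or.ALU;ld.MEM  -- pair
[5] i8  add.ALU  -- tail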